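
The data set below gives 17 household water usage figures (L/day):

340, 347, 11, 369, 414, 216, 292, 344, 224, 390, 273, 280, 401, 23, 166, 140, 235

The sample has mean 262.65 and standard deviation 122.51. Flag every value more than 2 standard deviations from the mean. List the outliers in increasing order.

11

Cutoffs at x̄ ± 2s: 262.65 ± 2·122.51 = [17.63, 507.67].
11: z = -2.05, |z| > 2 → outlier.
Every other value lies within [17.63, 507.67].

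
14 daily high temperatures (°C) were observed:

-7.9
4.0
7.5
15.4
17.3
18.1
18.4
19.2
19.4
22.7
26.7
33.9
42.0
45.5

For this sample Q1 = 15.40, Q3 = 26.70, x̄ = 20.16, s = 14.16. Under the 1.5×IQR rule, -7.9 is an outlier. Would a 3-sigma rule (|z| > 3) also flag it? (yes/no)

z = (-7.9 − 20.16) / 14.16 = -1.98.
|z| = 1.98 ≤ 3.

no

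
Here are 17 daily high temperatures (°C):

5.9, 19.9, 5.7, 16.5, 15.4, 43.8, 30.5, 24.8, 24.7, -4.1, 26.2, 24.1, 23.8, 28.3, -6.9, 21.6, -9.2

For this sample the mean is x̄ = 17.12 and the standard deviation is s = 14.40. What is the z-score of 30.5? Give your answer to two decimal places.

z = (30.5 − 17.12) / 14.40 = 0.93.

0.93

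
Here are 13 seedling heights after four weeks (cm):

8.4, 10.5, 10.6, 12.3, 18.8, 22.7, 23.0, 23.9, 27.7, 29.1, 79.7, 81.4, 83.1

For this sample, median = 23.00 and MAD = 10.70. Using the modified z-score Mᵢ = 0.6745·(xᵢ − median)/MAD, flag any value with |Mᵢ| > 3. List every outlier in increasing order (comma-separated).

79.7, 81.4, 83.1

|Mᵢ| > 3 ⇔ |xᵢ − 23.00| > 3·10.70/0.6745 = 47.59.
So outliers lie outside [-24.59, 70.59].
79.7: M = 3.57 → outlier.
81.4: M = 3.68 → outlier.
83.1: M = 3.79 → outlier.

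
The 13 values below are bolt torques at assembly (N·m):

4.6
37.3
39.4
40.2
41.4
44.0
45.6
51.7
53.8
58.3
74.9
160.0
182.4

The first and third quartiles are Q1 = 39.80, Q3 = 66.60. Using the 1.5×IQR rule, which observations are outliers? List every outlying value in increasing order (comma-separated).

160.0, 182.4

IQR = Q3 − Q1 = 66.60 − 39.80 = 26.80.
Lower fence = Q1 − 1.5·IQR = 39.80 − 40.20 = -0.40.
Upper fence = Q3 + 1.5·IQR = 66.60 + 40.20 = 106.80.
160.0 > 106.80 → outlier.
182.4 > 106.80 → outlier.
All remaining values lie within [-0.40, 106.80].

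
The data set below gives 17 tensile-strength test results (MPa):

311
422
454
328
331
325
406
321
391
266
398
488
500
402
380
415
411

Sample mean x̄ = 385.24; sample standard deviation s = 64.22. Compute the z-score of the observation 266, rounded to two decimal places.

z = (266 − 385.24) / 64.22 = -1.86.

-1.86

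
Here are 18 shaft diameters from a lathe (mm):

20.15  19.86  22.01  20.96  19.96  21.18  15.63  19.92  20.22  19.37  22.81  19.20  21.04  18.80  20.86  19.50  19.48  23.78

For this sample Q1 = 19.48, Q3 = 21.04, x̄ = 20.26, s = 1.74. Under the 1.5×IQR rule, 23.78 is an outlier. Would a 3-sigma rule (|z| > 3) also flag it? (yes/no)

no

z = (23.78 − 20.26) / 1.74 = 2.02.
|z| = 2.02 ≤ 3.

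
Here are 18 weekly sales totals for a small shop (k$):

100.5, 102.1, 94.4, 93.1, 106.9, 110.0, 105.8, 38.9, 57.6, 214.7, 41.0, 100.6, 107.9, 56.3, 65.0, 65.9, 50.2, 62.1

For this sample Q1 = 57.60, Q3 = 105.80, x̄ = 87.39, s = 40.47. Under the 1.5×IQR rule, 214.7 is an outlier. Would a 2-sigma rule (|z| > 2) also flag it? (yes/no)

z = (214.7 − 87.39) / 40.47 = 3.15.
|z| = 3.15 > 2.

yes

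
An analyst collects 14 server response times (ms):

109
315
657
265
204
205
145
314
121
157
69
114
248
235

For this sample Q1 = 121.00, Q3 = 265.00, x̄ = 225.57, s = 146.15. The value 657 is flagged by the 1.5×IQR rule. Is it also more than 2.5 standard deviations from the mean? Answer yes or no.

z = (657 − 225.57) / 146.15 = 2.95.
|z| = 2.95 > 2.5.

yes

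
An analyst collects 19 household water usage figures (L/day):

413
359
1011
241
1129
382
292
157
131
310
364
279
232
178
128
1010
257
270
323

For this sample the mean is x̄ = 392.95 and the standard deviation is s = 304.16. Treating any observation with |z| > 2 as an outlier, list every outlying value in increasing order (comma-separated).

Cutoffs at x̄ ± 2s: 392.95 ± 2·304.16 = [-215.37, 1001.27].
1010: z = 2.03, |z| > 2 → outlier.
1011: z = 2.03, |z| > 2 → outlier.
1129: z = 2.42, |z| > 2 → outlier.
Every other value lies within [-215.37, 1001.27].

1010, 1011, 1129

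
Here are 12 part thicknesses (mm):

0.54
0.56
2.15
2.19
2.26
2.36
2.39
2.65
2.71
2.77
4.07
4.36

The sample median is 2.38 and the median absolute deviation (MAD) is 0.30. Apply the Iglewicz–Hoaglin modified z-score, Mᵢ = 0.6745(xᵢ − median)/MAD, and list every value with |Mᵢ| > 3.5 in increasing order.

0.54, 0.56, 4.07, 4.36

|Mᵢ| > 3.5 ⇔ |xᵢ − 2.38| > 3.5·0.30/0.6745 = 1.56.
So outliers lie outside [0.82, 3.94].
0.54: M = -4.14 → outlier.
0.56: M = -4.09 → outlier.
4.07: M = 3.80 → outlier.
4.36: M = 4.45 → outlier.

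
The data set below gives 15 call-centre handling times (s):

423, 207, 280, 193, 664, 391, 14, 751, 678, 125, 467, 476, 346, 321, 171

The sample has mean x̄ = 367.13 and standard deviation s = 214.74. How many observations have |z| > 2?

0

Cutoffs: x̄ ± 2s = [-62.35, 796.61].
Every value lies within the cutoffs.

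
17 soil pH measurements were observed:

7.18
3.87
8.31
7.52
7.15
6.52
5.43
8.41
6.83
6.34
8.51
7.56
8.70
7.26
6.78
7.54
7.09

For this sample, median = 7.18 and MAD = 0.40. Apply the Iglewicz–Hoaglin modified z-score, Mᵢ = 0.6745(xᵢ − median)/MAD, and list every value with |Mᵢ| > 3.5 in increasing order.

3.87

|Mᵢ| > 3.5 ⇔ |xᵢ − 7.18| > 3.5·0.40/0.6745 = 2.08.
So outliers lie outside [5.10, 9.26].
3.87: M = -5.58 → outlier.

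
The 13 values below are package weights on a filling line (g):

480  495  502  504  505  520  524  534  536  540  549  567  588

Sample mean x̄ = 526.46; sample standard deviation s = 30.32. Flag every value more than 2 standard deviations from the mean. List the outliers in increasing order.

588

Cutoffs at x̄ ± 2s: 526.46 ± 2·30.32 = [465.82, 587.10].
588: z = 2.03, |z| > 2 → outlier.
Every other value lies within [465.82, 587.10].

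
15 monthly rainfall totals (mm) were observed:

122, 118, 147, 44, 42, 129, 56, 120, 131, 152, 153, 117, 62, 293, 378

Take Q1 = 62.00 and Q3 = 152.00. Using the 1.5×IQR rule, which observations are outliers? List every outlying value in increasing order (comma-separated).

293, 378

IQR = Q3 − Q1 = 152.00 − 62.00 = 90.00.
Lower fence = Q1 − 1.5·IQR = 62.00 − 135.00 = -73.00.
Upper fence = Q3 + 1.5·IQR = 152.00 + 135.00 = 287.00.
293 > 287.00 → outlier.
378 > 287.00 → outlier.
All remaining values lie within [-73.00, 287.00].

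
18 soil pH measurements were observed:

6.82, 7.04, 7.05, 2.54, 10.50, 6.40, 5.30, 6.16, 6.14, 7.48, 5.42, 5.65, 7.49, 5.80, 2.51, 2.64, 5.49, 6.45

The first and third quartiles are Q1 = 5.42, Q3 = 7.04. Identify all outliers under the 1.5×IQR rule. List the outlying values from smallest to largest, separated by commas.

IQR = Q3 − Q1 = 7.04 − 5.42 = 1.62.
Lower fence = Q1 − 1.5·IQR = 5.42 − 2.43 = 2.99.
Upper fence = Q3 + 1.5·IQR = 7.04 + 2.43 = 9.47.
2.51 < 2.99 → outlier.
2.54 < 2.99 → outlier.
2.64 < 2.99 → outlier.
10.50 > 9.47 → outlier.
All remaining values lie within [2.99, 9.47].

2.51, 2.54, 2.64, 10.50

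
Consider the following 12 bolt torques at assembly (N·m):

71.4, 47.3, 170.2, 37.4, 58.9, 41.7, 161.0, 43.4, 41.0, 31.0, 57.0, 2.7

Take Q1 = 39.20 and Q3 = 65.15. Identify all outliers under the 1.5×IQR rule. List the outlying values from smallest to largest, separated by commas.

161.0, 170.2

IQR = Q3 − Q1 = 65.15 − 39.20 = 25.95.
Lower fence = Q1 − 1.5·IQR = 39.20 − 38.925 = 0.275.
Upper fence = Q3 + 1.5·IQR = 65.15 + 38.925 = 104.075.
161.0 > 104.075 → outlier.
170.2 > 104.075 → outlier.
All remaining values lie within [0.275, 104.075].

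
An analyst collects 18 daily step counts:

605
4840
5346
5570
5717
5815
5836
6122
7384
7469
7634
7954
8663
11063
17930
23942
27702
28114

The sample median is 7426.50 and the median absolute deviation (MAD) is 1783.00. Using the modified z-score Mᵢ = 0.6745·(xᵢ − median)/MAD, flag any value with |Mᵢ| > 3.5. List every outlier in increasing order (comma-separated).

17930, 23942, 27702, 28114

|Mᵢ| > 3.5 ⇔ |xᵢ − 7426.50| > 3.5·1783.00/0.6745 = 9252.04.
So outliers lie outside [-1825.54, 16678.54].
17930: M = 3.97 → outlier.
23942: M = 6.25 → outlier.
27702: M = 7.67 → outlier.
28114: M = 7.83 → outlier.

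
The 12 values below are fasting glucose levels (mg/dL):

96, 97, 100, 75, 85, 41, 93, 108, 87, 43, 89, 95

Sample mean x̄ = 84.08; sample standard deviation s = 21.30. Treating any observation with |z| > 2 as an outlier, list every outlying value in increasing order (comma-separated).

Cutoffs at x̄ ± 2s: 84.08 ± 2·21.30 = [41.48, 126.68].
41: z = -2.02, |z| > 2 → outlier.
Every other value lies within [41.48, 126.68].

41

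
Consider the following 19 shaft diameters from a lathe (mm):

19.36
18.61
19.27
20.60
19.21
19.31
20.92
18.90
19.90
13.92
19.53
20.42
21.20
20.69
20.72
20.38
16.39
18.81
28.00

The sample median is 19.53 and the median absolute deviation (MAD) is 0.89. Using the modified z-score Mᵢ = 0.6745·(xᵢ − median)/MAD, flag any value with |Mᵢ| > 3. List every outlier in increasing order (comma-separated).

13.92, 28.00

|Mᵢ| > 3 ⇔ |xᵢ − 19.53| > 3·0.89/0.6745 = 3.96.
So outliers lie outside [15.57, 23.49].
13.92: M = -4.25 → outlier.
28.00: M = 6.42 → outlier.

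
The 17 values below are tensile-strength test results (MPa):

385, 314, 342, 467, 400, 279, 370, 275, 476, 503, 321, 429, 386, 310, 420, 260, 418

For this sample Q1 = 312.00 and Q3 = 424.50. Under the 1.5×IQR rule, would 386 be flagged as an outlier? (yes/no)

no

IQR = Q3 − Q1 = 424.50 − 312.00 = 112.50.
Lower fence = Q1 − 1.5·IQR = 312.00 − 168.75 = 143.25.
Upper fence = Q3 + 1.5·IQR = 424.50 + 168.75 = 593.25.
386 lies within [143.25, 593.25].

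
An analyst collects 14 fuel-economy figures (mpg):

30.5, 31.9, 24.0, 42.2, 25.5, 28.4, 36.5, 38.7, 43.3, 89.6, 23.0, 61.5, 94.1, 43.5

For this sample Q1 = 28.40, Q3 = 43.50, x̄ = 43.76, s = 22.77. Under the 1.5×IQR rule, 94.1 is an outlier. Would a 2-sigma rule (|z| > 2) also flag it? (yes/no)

yes

z = (94.1 − 43.76) / 22.77 = 2.21.
|z| = 2.21 > 2.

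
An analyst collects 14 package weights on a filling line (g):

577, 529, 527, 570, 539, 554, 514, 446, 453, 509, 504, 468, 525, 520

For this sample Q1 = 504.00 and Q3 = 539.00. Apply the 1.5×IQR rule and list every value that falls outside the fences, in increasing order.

446

IQR = Q3 − Q1 = 539.00 − 504.00 = 35.00.
Lower fence = Q1 − 1.5·IQR = 504.00 − 52.50 = 451.50.
Upper fence = Q3 + 1.5·IQR = 539.00 + 52.50 = 591.50.
446 < 451.50 → outlier.
All remaining values lie within [451.50, 591.50].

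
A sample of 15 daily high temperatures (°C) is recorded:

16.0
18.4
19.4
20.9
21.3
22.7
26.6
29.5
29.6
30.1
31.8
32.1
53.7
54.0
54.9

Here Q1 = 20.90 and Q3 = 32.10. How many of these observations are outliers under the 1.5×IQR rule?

IQR = 11.20; fences at 20.90 − 16.80 = 4.10 and 32.10 + 16.80 = 48.90.
Outside the cutoffs: 53.7, 54.0, 54.9.

3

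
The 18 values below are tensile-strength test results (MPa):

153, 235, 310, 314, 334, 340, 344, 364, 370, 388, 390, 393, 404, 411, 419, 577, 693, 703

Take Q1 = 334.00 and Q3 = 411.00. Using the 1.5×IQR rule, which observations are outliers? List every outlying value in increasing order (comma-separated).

IQR = Q3 − Q1 = 411.00 − 334.00 = 77.00.
Lower fence = Q1 − 1.5·IQR = 334.00 − 115.50 = 218.50.
Upper fence = Q3 + 1.5·IQR = 411.00 + 115.50 = 526.50.
153 < 218.50 → outlier.
577 > 526.50 → outlier.
693 > 526.50 → outlier.
703 > 526.50 → outlier.
All remaining values lie within [218.50, 526.50].

153, 577, 693, 703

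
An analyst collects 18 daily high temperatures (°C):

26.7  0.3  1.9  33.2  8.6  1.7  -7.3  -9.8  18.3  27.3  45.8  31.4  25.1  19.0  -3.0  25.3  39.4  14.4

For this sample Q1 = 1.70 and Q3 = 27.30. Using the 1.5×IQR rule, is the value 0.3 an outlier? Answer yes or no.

no

IQR = Q3 − Q1 = 27.30 − 1.70 = 25.60.
Lower fence = Q1 − 1.5·IQR = 1.70 − 38.40 = -36.70.
Upper fence = Q3 + 1.5·IQR = 27.30 + 38.40 = 65.70.
0.3 lies within [-36.70, 65.70].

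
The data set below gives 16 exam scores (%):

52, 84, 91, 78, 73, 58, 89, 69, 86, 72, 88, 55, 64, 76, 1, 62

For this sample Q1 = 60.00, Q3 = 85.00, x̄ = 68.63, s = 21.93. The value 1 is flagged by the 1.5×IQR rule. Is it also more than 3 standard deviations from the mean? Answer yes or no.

yes

z = (1 − 68.63) / 21.93 = -3.08.
|z| = 3.08 > 3.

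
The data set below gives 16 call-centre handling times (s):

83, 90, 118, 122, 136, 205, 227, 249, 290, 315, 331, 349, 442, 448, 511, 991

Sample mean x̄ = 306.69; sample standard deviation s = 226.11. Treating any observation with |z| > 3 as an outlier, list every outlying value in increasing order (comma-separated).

991

Cutoffs at x̄ ± 3s: 306.69 ± 3·226.11 = [-371.64, 985.02].
991: z = 3.03, |z| > 3 → outlier.
Every other value lies within [-371.64, 985.02].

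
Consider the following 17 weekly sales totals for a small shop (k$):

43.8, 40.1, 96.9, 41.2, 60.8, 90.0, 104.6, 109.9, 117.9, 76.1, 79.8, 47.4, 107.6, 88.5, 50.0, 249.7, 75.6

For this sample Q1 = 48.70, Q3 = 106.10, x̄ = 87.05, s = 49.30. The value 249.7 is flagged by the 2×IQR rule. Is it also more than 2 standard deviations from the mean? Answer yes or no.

z = (249.7 − 87.05) / 49.30 = 3.30.
|z| = 3.30 > 2.

yes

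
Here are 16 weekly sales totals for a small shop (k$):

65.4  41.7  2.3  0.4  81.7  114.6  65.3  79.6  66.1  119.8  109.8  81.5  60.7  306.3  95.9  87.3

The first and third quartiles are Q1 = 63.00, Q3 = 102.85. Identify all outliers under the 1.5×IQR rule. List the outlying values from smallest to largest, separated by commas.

0.4, 2.3, 306.3

IQR = Q3 − Q1 = 102.85 − 63.00 = 39.85.
Lower fence = Q1 − 1.5·IQR = 63.00 − 59.775 = 3.225.
Upper fence = Q3 + 1.5·IQR = 102.85 + 59.775 = 162.625.
0.4 < 3.225 → outlier.
2.3 < 3.225 → outlier.
306.3 > 162.625 → outlier.
All remaining values lie within [3.225, 162.625].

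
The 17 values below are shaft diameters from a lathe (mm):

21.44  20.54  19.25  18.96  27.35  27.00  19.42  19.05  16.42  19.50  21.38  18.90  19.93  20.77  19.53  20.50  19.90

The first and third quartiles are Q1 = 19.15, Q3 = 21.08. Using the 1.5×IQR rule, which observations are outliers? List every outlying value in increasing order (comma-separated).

27.00, 27.35

IQR = Q3 − Q1 = 21.08 − 19.15 = 1.93.
Lower fence = Q1 − 1.5·IQR = 19.15 − 2.895 = 16.255.
Upper fence = Q3 + 1.5·IQR = 21.08 + 2.895 = 23.975.
27.00 > 23.975 → outlier.
27.35 > 23.975 → outlier.
All remaining values lie within [16.255, 23.975].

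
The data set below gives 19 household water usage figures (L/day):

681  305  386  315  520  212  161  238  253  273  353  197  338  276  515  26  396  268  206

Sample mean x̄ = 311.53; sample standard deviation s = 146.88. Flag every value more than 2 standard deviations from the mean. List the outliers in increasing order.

Cutoffs at x̄ ± 2s: 311.53 ± 2·146.88 = [17.77, 605.29].
681: z = 2.52, |z| > 2 → outlier.
Every other value lies within [17.77, 605.29].

681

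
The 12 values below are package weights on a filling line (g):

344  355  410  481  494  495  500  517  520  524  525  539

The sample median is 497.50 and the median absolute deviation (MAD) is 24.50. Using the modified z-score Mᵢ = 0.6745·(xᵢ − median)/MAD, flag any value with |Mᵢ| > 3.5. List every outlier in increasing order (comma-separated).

|Mᵢ| > 3.5 ⇔ |xᵢ − 497.50| > 3.5·24.50/0.6745 = 127.13.
So outliers lie outside [370.37, 624.63].
344: M = -4.23 → outlier.
355: M = -3.92 → outlier.

344, 355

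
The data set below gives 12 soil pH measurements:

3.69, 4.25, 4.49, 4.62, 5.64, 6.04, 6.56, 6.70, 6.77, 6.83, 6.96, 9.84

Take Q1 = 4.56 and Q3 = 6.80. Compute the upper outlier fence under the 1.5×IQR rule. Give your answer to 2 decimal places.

10.16

IQR = Q3 − Q1 = 6.80 − 4.56 = 2.24.
Lower fence = Q1 − 1.5·IQR = 4.56 − 3.36 = 1.20.
Upper fence = Q3 + 1.5·IQR = 6.80 + 3.36 = 10.16.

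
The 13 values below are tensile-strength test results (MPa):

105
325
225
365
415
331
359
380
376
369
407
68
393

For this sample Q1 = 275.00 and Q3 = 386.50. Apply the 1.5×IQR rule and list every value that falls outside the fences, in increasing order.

IQR = Q3 − Q1 = 386.50 − 275.00 = 111.50.
Lower fence = Q1 − 1.5·IQR = 275.00 − 167.25 = 107.75.
Upper fence = Q3 + 1.5·IQR = 386.50 + 167.25 = 553.75.
68 < 107.75 → outlier.
105 < 107.75 → outlier.
All remaining values lie within [107.75, 553.75].

68, 105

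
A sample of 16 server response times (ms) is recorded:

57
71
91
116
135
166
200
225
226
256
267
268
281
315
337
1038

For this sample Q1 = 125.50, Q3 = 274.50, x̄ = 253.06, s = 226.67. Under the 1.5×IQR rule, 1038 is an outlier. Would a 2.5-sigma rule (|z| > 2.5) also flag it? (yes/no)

z = (1038 − 253.06) / 226.67 = 3.46.
|z| = 3.46 > 2.5.

yes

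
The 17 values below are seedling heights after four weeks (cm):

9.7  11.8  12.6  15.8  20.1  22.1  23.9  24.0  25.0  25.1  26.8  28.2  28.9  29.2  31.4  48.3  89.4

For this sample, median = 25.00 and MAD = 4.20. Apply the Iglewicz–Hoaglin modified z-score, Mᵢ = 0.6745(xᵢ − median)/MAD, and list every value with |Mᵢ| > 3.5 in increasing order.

|Mᵢ| > 3.5 ⇔ |xᵢ − 25.00| > 3.5·4.20/0.6745 = 21.79.
So outliers lie outside [3.21, 46.79].
48.3: M = 3.74 → outlier.
89.4: M = 10.34 → outlier.

48.3, 89.4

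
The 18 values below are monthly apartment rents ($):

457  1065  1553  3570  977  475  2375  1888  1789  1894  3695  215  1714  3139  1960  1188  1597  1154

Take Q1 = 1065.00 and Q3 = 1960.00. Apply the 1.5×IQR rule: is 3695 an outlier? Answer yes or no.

IQR = Q3 − Q1 = 1960.00 − 1065.00 = 895.00.
Lower fence = Q1 − 1.5·IQR = 1065.00 − 1342.50 = -277.50.
Upper fence = Q3 + 1.5·IQR = 1960.00 + 1342.50 = 3302.50.
3695 lies above the upper fence.

yes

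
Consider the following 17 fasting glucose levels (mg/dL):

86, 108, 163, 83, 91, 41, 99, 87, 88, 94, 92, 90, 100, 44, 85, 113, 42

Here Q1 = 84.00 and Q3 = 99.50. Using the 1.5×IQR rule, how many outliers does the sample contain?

IQR = 15.50; fences at 84.00 − 23.25 = 60.75 and 99.50 + 23.25 = 122.75.
Outside the cutoffs: 41, 42, 44, 163.

4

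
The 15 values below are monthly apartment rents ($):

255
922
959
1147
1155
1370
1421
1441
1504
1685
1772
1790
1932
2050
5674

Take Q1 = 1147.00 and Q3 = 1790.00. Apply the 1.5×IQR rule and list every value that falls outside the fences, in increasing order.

IQR = Q3 − Q1 = 1790.00 − 1147.00 = 643.00.
Lower fence = Q1 − 1.5·IQR = 1147.00 − 964.50 = 182.50.
Upper fence = Q3 + 1.5·IQR = 1790.00 + 964.50 = 2754.50.
5674 > 2754.50 → outlier.
All remaining values lie within [182.50, 2754.50].

5674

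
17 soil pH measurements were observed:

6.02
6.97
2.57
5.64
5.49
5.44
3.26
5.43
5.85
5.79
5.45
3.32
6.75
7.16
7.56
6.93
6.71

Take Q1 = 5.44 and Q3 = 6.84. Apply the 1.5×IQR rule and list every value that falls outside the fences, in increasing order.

IQR = Q3 − Q1 = 6.84 − 5.44 = 1.40.
Lower fence = Q1 − 1.5·IQR = 5.44 − 2.10 = 3.34.
Upper fence = Q3 + 1.5·IQR = 6.84 + 2.10 = 8.94.
2.57 < 3.34 → outlier.
3.26 < 3.34 → outlier.
3.32 < 3.34 → outlier.
All remaining values lie within [3.34, 8.94].

2.57, 3.26, 3.32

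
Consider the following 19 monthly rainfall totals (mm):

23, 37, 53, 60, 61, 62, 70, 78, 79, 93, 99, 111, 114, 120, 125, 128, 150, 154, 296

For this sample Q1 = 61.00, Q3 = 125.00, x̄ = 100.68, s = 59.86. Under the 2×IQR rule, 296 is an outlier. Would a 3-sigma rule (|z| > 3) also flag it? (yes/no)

z = (296 − 100.68) / 59.86 = 3.26.
|z| = 3.26 > 3.

yes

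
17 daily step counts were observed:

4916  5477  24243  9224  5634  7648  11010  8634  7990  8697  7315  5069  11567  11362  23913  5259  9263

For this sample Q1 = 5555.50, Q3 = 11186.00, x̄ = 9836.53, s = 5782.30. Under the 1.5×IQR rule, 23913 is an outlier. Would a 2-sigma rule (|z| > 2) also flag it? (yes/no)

yes

z = (23913 − 9836.53) / 5782.30 = 2.43.
|z| = 2.43 > 2.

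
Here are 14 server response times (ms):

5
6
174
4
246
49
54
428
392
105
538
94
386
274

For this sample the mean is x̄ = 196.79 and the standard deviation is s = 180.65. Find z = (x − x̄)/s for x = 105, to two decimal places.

z = (105 − 196.79) / 180.65 = -0.51.

-0.51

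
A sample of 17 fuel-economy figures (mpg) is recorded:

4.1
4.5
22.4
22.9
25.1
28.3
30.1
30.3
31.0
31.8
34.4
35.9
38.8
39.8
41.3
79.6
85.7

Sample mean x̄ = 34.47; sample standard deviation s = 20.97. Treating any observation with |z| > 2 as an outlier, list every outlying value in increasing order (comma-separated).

79.6, 85.7

Cutoffs at x̄ ± 2s: 34.47 ± 2·20.97 = [-7.47, 76.41].
79.6: z = 2.15, |z| > 2 → outlier.
85.7: z = 2.44, |z| > 2 → outlier.
Every other value lies within [-7.47, 76.41].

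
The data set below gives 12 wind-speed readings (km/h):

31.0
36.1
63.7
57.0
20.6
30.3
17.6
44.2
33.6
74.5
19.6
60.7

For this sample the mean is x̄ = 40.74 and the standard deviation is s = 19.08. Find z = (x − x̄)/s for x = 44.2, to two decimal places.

z = (44.2 − 40.74) / 19.08 = 0.18.

0.18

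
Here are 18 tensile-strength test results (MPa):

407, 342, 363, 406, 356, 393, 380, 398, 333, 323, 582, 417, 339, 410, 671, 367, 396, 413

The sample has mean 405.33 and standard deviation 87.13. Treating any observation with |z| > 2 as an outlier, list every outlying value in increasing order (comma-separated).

582, 671

Cutoffs at x̄ ± 2s: 405.33 ± 2·87.13 = [231.07, 579.59].
582: z = 2.03, |z| > 2 → outlier.
671: z = 3.05, |z| > 2 → outlier.
Every other value lies within [231.07, 579.59].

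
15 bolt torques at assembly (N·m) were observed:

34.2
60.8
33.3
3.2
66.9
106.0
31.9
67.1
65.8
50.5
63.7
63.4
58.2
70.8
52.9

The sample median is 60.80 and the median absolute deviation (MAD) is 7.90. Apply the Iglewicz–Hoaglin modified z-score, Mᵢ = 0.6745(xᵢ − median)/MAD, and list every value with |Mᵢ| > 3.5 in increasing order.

3.2, 106.0

|Mᵢ| > 3.5 ⇔ |xᵢ − 60.80| > 3.5·7.90/0.6745 = 40.99.
So outliers lie outside [19.81, 101.79].
3.2: M = -4.92 → outlier.
106.0: M = 3.86 → outlier.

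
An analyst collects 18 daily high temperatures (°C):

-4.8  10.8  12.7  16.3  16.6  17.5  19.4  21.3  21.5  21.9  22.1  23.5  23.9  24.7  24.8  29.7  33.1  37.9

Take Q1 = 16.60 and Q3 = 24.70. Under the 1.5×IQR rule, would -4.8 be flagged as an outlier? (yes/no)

IQR = Q3 − Q1 = 24.70 − 16.60 = 8.10.
Lower fence = Q1 − 1.5·IQR = 16.60 − 12.15 = 4.45.
Upper fence = Q3 + 1.5·IQR = 24.70 + 12.15 = 36.85.
-4.8 lies below the lower fence.

yes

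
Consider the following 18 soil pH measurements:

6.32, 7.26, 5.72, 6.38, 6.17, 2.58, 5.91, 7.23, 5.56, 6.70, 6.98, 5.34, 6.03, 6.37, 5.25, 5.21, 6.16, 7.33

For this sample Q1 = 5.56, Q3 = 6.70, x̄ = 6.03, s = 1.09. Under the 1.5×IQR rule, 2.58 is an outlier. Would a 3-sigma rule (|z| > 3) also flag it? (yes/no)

yes

z = (2.58 − 6.03) / 1.09 = -3.17.
|z| = 3.17 > 3.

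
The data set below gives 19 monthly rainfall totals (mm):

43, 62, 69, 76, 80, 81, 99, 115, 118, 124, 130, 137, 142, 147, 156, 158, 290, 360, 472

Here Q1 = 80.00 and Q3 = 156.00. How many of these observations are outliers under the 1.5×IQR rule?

IQR = 76.00; fences at 80.00 − 114.00 = -34.00 and 156.00 + 114.00 = 270.00.
Outside the cutoffs: 290, 360, 472.

3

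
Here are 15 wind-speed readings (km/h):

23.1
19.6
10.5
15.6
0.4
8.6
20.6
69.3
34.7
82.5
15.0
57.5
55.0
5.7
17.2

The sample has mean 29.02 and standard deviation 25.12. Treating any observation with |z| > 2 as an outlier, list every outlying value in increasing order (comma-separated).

Cutoffs at x̄ ± 2s: 29.02 ± 2·25.12 = [-21.22, 79.26].
82.5: z = 2.13, |z| > 2 → outlier.
Every other value lies within [-21.22, 79.26].

82.5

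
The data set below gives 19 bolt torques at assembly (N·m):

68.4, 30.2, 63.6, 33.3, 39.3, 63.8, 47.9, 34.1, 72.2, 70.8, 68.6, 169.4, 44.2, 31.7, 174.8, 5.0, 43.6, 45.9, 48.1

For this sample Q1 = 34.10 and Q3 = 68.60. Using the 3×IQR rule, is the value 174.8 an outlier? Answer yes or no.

yes

IQR = Q3 − Q1 = 68.60 − 34.10 = 34.50.
Lower fence = Q1 − 3·IQR = 34.10 − 103.50 = -69.40.
Upper fence = Q3 + 3·IQR = 68.60 + 103.50 = 172.10.
174.8 lies above the upper fence.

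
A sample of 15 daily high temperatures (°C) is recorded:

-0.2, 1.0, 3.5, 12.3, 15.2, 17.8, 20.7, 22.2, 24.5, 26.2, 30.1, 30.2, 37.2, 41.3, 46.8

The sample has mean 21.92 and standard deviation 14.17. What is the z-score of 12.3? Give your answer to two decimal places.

z = (12.3 − 21.92) / 14.17 = -0.68.

-0.68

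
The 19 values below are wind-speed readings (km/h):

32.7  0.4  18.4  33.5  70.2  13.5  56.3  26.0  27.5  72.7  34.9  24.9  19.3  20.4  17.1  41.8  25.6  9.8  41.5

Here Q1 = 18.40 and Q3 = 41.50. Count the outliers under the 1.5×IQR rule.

IQR = 23.10; fences at 18.40 − 34.65 = -16.25 and 41.50 + 34.65 = 76.15.
Every value lies within the cutoffs.

0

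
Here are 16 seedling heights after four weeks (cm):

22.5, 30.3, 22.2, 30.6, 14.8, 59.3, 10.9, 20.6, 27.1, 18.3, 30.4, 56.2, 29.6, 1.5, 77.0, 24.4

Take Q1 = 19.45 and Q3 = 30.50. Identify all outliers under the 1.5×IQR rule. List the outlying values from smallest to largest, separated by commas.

IQR = Q3 − Q1 = 30.50 − 19.45 = 11.05.
Lower fence = Q1 − 1.5·IQR = 19.45 − 16.575 = 2.875.
Upper fence = Q3 + 1.5·IQR = 30.50 + 16.575 = 47.075.
1.5 < 2.875 → outlier.
56.2 > 47.075 → outlier.
59.3 > 47.075 → outlier.
77.0 > 47.075 → outlier.
All remaining values lie within [2.875, 47.075].

1.5, 56.2, 59.3, 77.0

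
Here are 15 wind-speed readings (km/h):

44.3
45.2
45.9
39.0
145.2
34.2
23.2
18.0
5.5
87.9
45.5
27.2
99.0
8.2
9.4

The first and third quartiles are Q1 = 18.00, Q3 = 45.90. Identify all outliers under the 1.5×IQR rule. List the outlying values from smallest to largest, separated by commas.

87.9, 99.0, 145.2

IQR = Q3 − Q1 = 45.90 − 18.00 = 27.90.
Lower fence = Q1 − 1.5·IQR = 18.00 − 41.85 = -23.85.
Upper fence = Q3 + 1.5·IQR = 45.90 + 41.85 = 87.75.
87.9 > 87.75 → outlier.
99.0 > 87.75 → outlier.
145.2 > 87.75 → outlier.
All remaining values lie within [-23.85, 87.75].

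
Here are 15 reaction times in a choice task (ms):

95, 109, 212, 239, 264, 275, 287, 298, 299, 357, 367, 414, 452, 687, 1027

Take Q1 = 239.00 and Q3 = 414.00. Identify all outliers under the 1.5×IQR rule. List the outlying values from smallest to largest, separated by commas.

IQR = Q3 − Q1 = 414.00 − 239.00 = 175.00.
Lower fence = Q1 − 1.5·IQR = 239.00 − 262.50 = -23.50.
Upper fence = Q3 + 1.5·IQR = 414.00 + 262.50 = 676.50.
687 > 676.50 → outlier.
1027 > 676.50 → outlier.
All remaining values lie within [-23.50, 676.50].

687, 1027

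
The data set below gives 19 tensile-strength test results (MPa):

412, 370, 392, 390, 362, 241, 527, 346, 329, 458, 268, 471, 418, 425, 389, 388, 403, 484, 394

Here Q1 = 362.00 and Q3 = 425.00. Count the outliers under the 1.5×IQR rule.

IQR = 63.00; fences at 362.00 − 94.50 = 267.50 and 425.00 + 94.50 = 519.50.
Outside the cutoffs: 241, 527.

2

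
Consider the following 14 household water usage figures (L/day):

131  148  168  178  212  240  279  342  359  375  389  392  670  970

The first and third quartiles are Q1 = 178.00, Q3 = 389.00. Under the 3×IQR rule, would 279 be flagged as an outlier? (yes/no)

IQR = Q3 − Q1 = 389.00 − 178.00 = 211.00.
Lower fence = Q1 − 3·IQR = 178.00 − 633.00 = -455.00.
Upper fence = Q3 + 3·IQR = 389.00 + 633.00 = 1022.00.
279 lies within [-455.00, 1022.00].

no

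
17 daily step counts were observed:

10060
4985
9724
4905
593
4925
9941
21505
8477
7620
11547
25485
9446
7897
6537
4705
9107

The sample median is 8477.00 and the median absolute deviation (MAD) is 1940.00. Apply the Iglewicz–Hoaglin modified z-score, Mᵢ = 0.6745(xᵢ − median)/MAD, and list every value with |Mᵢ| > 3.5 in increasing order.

21505, 25485

|Mᵢ| > 3.5 ⇔ |xᵢ − 8477.00| > 3.5·1940.00/0.6745 = 10066.72.
So outliers lie outside [-1589.72, 18543.72].
21505: M = 4.53 → outlier.
25485: M = 5.91 → outlier.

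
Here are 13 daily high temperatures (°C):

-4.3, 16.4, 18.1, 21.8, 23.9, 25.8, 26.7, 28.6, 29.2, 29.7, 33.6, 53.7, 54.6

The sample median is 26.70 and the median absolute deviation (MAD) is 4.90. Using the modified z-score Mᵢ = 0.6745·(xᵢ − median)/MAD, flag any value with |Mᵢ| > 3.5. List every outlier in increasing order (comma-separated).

|Mᵢ| > 3.5 ⇔ |xᵢ − 26.70| > 3.5·4.90/0.6745 = 25.43.
So outliers lie outside [1.27, 52.13].
-4.3: M = -4.27 → outlier.
53.7: M = 3.72 → outlier.
54.6: M = 3.84 → outlier.

-4.3, 53.7, 54.6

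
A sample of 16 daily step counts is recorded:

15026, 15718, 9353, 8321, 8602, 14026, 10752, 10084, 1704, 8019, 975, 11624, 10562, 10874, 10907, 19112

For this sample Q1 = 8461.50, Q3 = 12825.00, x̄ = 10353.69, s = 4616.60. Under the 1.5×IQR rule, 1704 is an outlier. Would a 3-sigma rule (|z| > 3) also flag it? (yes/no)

no

z = (1704 − 10353.69) / 4616.60 = -1.87.
|z| = 1.87 ≤ 3.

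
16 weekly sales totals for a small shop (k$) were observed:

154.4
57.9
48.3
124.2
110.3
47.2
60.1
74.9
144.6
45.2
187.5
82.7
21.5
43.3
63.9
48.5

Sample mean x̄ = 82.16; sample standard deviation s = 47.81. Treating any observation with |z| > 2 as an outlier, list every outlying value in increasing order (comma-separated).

187.5

Cutoffs at x̄ ± 2s: 82.16 ± 2·47.81 = [-13.46, 177.78].
187.5: z = 2.20, |z| > 2 → outlier.
Every other value lies within [-13.46, 177.78].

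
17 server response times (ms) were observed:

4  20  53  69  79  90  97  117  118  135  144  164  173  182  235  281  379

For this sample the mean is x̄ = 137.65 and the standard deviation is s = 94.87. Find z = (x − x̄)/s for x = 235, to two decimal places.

z = (235 − 137.65) / 94.87 = 1.03.

1.03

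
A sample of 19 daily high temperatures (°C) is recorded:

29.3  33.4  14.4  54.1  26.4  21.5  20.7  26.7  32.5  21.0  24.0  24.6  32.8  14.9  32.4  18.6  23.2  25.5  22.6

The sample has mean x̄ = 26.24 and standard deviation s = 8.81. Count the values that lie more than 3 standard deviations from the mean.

Cutoffs: x̄ ± 3s = [-0.19, 52.67].
Outside the cutoffs: 54.1.

1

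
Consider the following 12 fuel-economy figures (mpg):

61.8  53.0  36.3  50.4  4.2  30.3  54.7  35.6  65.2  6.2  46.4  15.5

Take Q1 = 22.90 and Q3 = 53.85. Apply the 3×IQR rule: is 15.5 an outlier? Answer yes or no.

no

IQR = Q3 − Q1 = 53.85 − 22.90 = 30.95.
Lower fence = Q1 − 3·IQR = 22.90 − 92.85 = -69.95.
Upper fence = Q3 + 3·IQR = 53.85 + 92.85 = 146.70.
15.5 lies within [-69.95, 146.70].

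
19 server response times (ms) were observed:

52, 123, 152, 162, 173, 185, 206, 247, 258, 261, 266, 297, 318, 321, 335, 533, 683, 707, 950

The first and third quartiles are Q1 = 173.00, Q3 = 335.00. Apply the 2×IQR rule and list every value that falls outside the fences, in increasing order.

IQR = Q3 − Q1 = 335.00 − 173.00 = 162.00.
Lower fence = Q1 − 2·IQR = 173.00 − 324.00 = -151.00.
Upper fence = Q3 + 2·IQR = 335.00 + 324.00 = 659.00.
683 > 659.00 → outlier.
707 > 659.00 → outlier.
950 > 659.00 → outlier.
All remaining values lie within [-151.00, 659.00].

683, 707, 950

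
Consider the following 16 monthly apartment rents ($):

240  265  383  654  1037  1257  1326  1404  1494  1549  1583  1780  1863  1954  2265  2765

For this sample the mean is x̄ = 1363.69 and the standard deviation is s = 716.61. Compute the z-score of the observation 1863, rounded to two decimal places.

0.70

z = (1863 − 1363.69) / 716.61 = 0.70.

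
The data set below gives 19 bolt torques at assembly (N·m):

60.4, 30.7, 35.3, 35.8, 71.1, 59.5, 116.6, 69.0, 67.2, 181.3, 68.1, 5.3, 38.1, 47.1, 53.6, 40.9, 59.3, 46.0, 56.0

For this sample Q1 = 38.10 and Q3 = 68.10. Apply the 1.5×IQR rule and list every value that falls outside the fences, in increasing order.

116.6, 181.3

IQR = Q3 − Q1 = 68.10 − 38.10 = 30.00.
Lower fence = Q1 − 1.5·IQR = 38.10 − 45.00 = -6.90.
Upper fence = Q3 + 1.5·IQR = 68.10 + 45.00 = 113.10.
116.6 > 113.10 → outlier.
181.3 > 113.10 → outlier.
All remaining values lie within [-6.90, 113.10].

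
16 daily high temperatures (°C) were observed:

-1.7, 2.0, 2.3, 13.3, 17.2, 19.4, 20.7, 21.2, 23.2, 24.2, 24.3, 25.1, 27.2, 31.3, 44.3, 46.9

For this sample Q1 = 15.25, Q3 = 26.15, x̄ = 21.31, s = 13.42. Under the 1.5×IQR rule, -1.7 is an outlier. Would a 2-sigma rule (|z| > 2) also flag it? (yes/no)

no

z = (-1.7 − 21.31) / 13.42 = -1.71.
|z| = 1.71 ≤ 2.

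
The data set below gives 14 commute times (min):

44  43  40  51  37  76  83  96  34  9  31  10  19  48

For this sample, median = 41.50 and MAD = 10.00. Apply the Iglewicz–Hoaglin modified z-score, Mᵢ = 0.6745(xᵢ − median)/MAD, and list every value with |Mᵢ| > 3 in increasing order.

96

|Mᵢ| > 3 ⇔ |xᵢ − 41.50| > 3·10.00/0.6745 = 44.48.
So outliers lie outside [-2.98, 85.98].
96: M = 3.68 → outlier.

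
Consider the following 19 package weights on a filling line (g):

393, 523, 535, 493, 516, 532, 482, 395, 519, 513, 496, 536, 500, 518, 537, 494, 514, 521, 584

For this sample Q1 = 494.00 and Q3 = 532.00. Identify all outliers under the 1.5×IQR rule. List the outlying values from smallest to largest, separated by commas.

393, 395

IQR = Q3 − Q1 = 532.00 − 494.00 = 38.00.
Lower fence = Q1 − 1.5·IQR = 494.00 − 57.00 = 437.00.
Upper fence = Q3 + 1.5·IQR = 532.00 + 57.00 = 589.00.
393 < 437.00 → outlier.
395 < 437.00 → outlier.
All remaining values lie within [437.00, 589.00].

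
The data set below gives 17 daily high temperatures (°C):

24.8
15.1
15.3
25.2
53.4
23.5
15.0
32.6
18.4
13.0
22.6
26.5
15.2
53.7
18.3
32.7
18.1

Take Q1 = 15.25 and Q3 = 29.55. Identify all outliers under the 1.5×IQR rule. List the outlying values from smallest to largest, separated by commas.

IQR = Q3 − Q1 = 29.55 − 15.25 = 14.30.
Lower fence = Q1 − 1.5·IQR = 15.25 − 21.45 = -6.20.
Upper fence = Q3 + 1.5·IQR = 29.55 + 21.45 = 51.00.
53.4 > 51.00 → outlier.
53.7 > 51.00 → outlier.
All remaining values lie within [-6.20, 51.00].

53.4, 53.7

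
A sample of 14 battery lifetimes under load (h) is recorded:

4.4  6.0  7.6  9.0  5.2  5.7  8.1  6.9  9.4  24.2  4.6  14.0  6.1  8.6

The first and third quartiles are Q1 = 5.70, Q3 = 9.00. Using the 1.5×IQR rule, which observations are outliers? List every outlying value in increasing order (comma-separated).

14.0, 24.2

IQR = Q3 − Q1 = 9.00 − 5.70 = 3.30.
Lower fence = Q1 − 1.5·IQR = 5.70 − 4.95 = 0.75.
Upper fence = Q3 + 1.5·IQR = 9.00 + 4.95 = 13.95.
14.0 > 13.95 → outlier.
24.2 > 13.95 → outlier.
All remaining values lie within [0.75, 13.95].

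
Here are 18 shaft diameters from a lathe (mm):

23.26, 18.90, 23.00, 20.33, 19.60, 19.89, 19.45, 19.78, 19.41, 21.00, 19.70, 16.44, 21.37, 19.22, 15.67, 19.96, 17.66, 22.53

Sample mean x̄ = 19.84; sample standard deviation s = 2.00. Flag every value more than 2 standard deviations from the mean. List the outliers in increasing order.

15.67

Cutoffs at x̄ ± 2s: 19.84 ± 2·2.00 = [15.84, 23.84].
15.67: z = -2.09, |z| > 2 → outlier.
Every other value lies within [15.84, 23.84].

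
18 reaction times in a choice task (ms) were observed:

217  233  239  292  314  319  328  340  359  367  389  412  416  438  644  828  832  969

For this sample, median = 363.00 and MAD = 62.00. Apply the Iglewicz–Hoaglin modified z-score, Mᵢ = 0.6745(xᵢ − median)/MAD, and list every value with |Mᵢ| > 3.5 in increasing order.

|Mᵢ| > 3.5 ⇔ |xᵢ − 363.00| > 3.5·62.00/0.6745 = 321.72.
So outliers lie outside [41.28, 684.72].
828: M = 5.06 → outlier.
832: M = 5.10 → outlier.
969: M = 6.59 → outlier.

828, 832, 969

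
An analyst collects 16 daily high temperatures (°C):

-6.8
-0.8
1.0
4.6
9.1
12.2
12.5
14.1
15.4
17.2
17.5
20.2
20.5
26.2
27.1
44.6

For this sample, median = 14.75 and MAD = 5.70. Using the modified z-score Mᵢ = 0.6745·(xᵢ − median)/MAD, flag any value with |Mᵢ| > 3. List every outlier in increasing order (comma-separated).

44.6

|Mᵢ| > 3 ⇔ |xᵢ − 14.75| > 3·5.70/0.6745 = 25.35.
So outliers lie outside [-10.60, 40.10].
44.6: M = 3.53 → outlier.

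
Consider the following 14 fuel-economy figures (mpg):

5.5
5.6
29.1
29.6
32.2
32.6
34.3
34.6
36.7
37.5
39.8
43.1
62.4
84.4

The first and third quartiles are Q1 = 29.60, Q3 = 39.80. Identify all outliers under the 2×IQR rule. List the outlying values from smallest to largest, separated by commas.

IQR = Q3 − Q1 = 39.80 − 29.60 = 10.20.
Lower fence = Q1 − 2·IQR = 29.60 − 20.40 = 9.20.
Upper fence = Q3 + 2·IQR = 39.80 + 20.40 = 60.20.
5.5 < 9.20 → outlier.
5.6 < 9.20 → outlier.
62.4 > 60.20 → outlier.
84.4 > 60.20 → outlier.
All remaining values lie within [9.20, 60.20].

5.5, 5.6, 62.4, 84.4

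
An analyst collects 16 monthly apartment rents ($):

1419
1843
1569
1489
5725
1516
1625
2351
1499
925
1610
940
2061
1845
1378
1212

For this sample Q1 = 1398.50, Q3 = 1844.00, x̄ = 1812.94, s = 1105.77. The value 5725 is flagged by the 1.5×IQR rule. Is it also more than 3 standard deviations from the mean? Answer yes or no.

yes

z = (5725 − 1812.94) / 1105.77 = 3.54.
|z| = 3.54 > 3.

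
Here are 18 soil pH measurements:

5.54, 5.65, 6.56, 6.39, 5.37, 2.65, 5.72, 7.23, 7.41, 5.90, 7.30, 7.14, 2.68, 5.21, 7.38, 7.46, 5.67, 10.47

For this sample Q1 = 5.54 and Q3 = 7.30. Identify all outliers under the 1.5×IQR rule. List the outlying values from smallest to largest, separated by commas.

2.65, 2.68, 10.47

IQR = Q3 − Q1 = 7.30 − 5.54 = 1.76.
Lower fence = Q1 − 1.5·IQR = 5.54 − 2.64 = 2.90.
Upper fence = Q3 + 1.5·IQR = 7.30 + 2.64 = 9.94.
2.65 < 2.90 → outlier.
2.68 < 2.90 → outlier.
10.47 > 9.94 → outlier.
All remaining values lie within [2.90, 9.94].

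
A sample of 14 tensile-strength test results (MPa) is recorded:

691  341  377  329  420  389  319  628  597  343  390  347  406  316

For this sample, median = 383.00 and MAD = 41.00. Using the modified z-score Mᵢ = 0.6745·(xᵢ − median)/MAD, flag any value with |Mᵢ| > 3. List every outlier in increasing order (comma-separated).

597, 628, 691

|Mᵢ| > 3 ⇔ |xᵢ − 383.00| > 3·41.00/0.6745 = 182.36.
So outliers lie outside [200.64, 565.36].
597: M = 3.52 → outlier.
628: M = 4.03 → outlier.
691: M = 5.07 → outlier.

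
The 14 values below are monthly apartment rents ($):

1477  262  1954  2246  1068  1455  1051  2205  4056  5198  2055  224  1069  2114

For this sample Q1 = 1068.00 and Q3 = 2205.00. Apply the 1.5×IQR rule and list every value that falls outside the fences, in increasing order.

IQR = Q3 − Q1 = 2205.00 − 1068.00 = 1137.00.
Lower fence = Q1 − 1.5·IQR = 1068.00 − 1705.50 = -637.50.
Upper fence = Q3 + 1.5·IQR = 2205.00 + 1705.50 = 3910.50.
4056 > 3910.50 → outlier.
5198 > 3910.50 → outlier.
All remaining values lie within [-637.50, 3910.50].

4056, 5198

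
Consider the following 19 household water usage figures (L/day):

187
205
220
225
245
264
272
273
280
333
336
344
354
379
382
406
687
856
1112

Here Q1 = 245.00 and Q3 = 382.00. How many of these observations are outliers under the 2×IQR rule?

IQR = 137.00; fences at 245.00 − 274.00 = -29.00 and 382.00 + 274.00 = 656.00.
Outside the cutoffs: 687, 856, 1112.

3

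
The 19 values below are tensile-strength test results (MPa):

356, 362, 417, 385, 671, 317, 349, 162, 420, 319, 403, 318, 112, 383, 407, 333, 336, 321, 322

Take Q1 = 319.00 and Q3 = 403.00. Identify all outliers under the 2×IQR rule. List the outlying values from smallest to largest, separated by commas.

112, 671

IQR = Q3 − Q1 = 403.00 − 319.00 = 84.00.
Lower fence = Q1 − 2·IQR = 319.00 − 168.00 = 151.00.
Upper fence = Q3 + 2·IQR = 403.00 + 168.00 = 571.00.
112 < 151.00 → outlier.
671 > 571.00 → outlier.
All remaining values lie within [151.00, 571.00].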